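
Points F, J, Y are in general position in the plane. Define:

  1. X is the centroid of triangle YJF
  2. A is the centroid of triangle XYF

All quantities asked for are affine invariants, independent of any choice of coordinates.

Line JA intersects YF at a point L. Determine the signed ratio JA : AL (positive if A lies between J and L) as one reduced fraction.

JA:AL = 8

Set F = (0, 0), J = (1, 0), Y = (0, 1); any affine frame gives the same invariant.
1. X is the centroid of triangle YJF ⇒ X = (1/3, 1/3)
2. A is the centroid of triangle XYF ⇒ A = (1/9, 4/9)
line JA meets YF at L = (0, 1/2)
A = J + t·(L−J) with t = 8/9, so JA:AL = 8/9:1/9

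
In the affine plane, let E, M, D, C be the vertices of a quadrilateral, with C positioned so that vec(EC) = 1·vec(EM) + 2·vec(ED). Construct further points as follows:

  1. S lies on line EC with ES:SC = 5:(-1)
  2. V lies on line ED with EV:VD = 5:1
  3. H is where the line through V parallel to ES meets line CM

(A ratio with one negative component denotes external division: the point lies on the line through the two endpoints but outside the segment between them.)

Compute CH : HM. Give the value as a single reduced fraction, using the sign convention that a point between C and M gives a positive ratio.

Set E = (0, 0), M = (1, 0), D = (0, 1), C = (1, 2); any affine frame gives the same invariant.
1. S lies on line EC with ES:SC = 5:(-1) ⇒ S = (5/4, 5/2)
2. V lies on line ED with EV:VD = 5:1 ⇒ V = (0, 5/6)
3. H is where the line through V parallel to ES meets line CM ⇒ H = (1, 17/6)
H = C + t·(M−C) with t = -5/12, so CH:HM = t:(1−t) = -5/12:17/12

CH:HM = -5/17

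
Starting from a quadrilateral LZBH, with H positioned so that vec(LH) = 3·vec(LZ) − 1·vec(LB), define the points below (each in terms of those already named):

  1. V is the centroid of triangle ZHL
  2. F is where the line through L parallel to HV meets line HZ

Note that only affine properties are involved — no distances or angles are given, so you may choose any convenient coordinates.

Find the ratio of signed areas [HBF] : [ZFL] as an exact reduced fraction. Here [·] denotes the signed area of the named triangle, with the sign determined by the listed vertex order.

[HBF]:[ZFL] = 1/2

Work in coordinates with L = (0, 0), Z = (1, 0), B = (0, 1), H = (3, -1).
1. V is the centroid of triangle ZHL ⇒ V = (4/3, -1/3)
2. F is where the line through L parallel to HV meets line HZ ⇒ F = (5, -2)
2·[HBF] = -1, 2·[ZFL] = -2
[HBF]:[ZFL] = -1:-2 = 1/2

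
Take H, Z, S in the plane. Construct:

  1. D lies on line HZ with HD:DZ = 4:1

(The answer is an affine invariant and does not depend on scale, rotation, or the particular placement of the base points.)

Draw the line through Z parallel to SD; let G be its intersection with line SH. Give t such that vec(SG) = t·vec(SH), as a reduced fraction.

t = -1/4

Choose coordinates H = (0, 0), Z = (1, 0), S = (0, 1).
1. D lies on line HZ with HD:DZ = 4:1 ⇒ D = (4/5, 0)
through Z parallel to SD: direction (4/5, -1); meets SH at G = (0, 5/4)
G = S + t·(H−S) with t = -1/4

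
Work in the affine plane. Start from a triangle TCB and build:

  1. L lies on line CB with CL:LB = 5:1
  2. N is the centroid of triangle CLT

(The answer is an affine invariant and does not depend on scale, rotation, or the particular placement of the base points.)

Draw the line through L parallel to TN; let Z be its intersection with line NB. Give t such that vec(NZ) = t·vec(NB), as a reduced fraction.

Choose coordinates T = (0, 0), C = (1, 0), B = (0, 1).
1. L lies on line CB with CL:LB = 5:1 ⇒ L = (1/6, 5/6)
2. N is the centroid of triangle CLT ⇒ N = (7/18, 5/18)
through L parallel to TN: direction (7/18, 5/18); meets NB at Z = (1/9, 50/63)
Z = N + t·(B−N) with t = 5/7

t = 5/7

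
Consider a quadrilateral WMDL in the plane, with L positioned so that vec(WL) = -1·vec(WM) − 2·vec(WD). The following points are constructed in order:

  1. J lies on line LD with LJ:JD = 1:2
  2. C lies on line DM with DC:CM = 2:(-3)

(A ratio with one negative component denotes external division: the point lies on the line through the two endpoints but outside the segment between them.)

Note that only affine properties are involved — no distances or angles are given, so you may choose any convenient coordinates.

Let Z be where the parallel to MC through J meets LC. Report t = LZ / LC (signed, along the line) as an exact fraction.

Assign W = (0, 0), M = (1, 0), D = (0, 1), L = (-1, -2) — the answer is frame-independent, so this choice is without loss of generality.
1. J lies on line LD with LJ:JD = 1:2 ⇒ J = (-2/3, -1)
2. C lies on line DM with DC:CM = 2:(-3) ⇒ C = (-2, 3)
through J parallel to MC: direction (-3, 3); meets LC at Z = (-4/3, -1/3)
Z = L + t·(C−L) with t = 1/3

t = 1/3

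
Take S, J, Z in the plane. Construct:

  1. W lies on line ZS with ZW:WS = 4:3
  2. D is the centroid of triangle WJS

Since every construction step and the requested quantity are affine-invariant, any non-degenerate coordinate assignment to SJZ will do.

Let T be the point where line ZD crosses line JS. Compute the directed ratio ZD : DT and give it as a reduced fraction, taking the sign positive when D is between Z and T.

ZD:DT = 6

Choose coordinates S = (0, 0), J = (1, 0), Z = (0, 1).
1. W lies on line ZS with ZW:WS = 4:3 ⇒ W = (0, 3/7)
2. D is the centroid of triangle WJS ⇒ D = (1/3, 1/7)
line ZD meets JS at T = (7/18, 0)
D = Z + t·(T−Z) with t = 6/7, so ZD:DT = 6/7:1/7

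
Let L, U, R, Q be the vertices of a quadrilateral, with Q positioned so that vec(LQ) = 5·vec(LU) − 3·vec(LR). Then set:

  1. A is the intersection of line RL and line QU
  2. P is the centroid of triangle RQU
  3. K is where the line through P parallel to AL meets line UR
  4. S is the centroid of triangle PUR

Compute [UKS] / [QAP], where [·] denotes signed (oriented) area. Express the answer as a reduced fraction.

[UKS]:[QAP] = -4/15

Set L = (0, 0), U = (1, 0), R = (0, 1), Q = (5, -3); any affine frame gives the same invariant.
1. A is the intersection of line RL and line QU ⇒ A = (0, 3/4)
2. P is the centroid of triangle RQU ⇒ P = (2, -2/3)
3. K is where the line through P parallel to AL meets line UR ⇒ K = (2, -1)
4. S is the centroid of triangle PUR ⇒ S = (1, 1/9)
2·[UKS] = 1/9, 2·[QAP] = -5/12
[UKS]:[QAP] = 1/9:-5/12 = -4/15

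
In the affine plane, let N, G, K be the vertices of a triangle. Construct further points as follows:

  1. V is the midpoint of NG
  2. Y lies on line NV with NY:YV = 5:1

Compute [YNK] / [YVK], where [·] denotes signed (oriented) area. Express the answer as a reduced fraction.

[YNK]:[YVK] = -5

Work in coordinates with N = (0, 0), G = (1, 0), K = (0, 1).
1. V is the midpoint of NG ⇒ V = (1/2, 0)
2. Y lies on line NV with NY:YV = 5:1 ⇒ Y = (5/12, 0)
2·[YNK] = -5/12, 2·[YVK] = 1/12
[YNK]:[YVK] = -5/12:1/12 = -5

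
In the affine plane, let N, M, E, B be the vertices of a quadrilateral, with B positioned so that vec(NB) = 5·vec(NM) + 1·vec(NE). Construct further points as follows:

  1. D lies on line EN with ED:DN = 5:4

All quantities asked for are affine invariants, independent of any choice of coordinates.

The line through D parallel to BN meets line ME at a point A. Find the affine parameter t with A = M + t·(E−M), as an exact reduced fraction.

Set N = (0, 0), M = (1, 0), E = (0, 1), B = (5, 1); any affine frame gives the same invariant.
1. D lies on line EN with ED:DN = 5:4 ⇒ D = (0, 4/9)
through D parallel to BN: direction (-5, -1); meets ME at A = (25/54, 29/54)
A = M + t·(E−M) with t = 29/54

t = 29/54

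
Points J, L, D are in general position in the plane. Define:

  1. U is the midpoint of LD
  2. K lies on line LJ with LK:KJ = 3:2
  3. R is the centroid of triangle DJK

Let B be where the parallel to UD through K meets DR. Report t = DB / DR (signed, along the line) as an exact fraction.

t = 9/8

Assign J = (0, 0), L = (1, 0), D = (0, 1) — the answer is frame-independent, so this choice is without loss of generality.
1. U is the midpoint of LD ⇒ U = (1/2, 1/2)
2. K lies on line LJ with LK:KJ = 3:2 ⇒ K = (2/5, 0)
3. R is the centroid of triangle DJK ⇒ R = (2/15, 1/3)
through K parallel to UD: direction (-1/2, 1/2); meets DR at B = (3/20, 1/4)
B = D + t·(R−D) with t = 9/8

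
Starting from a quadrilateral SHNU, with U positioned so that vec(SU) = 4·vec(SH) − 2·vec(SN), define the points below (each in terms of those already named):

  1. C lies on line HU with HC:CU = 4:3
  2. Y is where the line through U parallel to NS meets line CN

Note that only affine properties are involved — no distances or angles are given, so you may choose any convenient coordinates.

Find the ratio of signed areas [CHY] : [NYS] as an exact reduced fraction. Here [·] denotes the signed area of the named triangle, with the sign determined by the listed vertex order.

[CHY]:[NYS] = -9/133

Set S = (0, 0), H = (1, 0), N = (0, 1), U = (4, -2); any affine frame gives the same invariant.
1. C lies on line HU with HC:CU = 4:3 ⇒ C = (19/7, -8/7)
2. Y is where the line through U parallel to NS meets line CN ⇒ Y = (4, -41/19)
2·[CHY] = 36/133, 2·[NYS] = -4
[CHY]:[NYS] = 36/133:-4 = -9/133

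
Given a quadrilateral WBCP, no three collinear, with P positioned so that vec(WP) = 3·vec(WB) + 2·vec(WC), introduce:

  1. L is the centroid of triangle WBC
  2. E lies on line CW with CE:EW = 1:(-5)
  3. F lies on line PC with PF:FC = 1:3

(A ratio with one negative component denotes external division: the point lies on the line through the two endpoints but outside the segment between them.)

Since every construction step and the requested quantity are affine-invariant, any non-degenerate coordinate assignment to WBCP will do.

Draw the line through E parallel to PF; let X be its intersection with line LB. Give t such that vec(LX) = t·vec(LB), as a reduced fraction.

Choose coordinates W = (0, 0), B = (1, 0), C = (0, 1), P = (3, 2).
1. L is the centroid of triangle WBC ⇒ L = (1/3, 1/3)
2. E lies on line CW with CE:EW = 1:(-5) ⇒ E = (0, 5/4)
3. F lies on line PC with PF:FC = 1:3 ⇒ F = (9/4, 7/4)
through E parallel to PF: direction (-3/4, -1/4); meets LB at X = (-9/10, 19/20)
X = L + t·(B−L) with t = -37/20

t = -37/20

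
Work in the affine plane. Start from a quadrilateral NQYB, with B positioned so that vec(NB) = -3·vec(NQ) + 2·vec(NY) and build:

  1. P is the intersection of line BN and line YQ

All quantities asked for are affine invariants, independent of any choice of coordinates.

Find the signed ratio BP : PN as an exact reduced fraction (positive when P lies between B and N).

Work in coordinates with N = (0, 0), Q = (1, 0), Y = (0, 1), B = (-3, 2).
1. P is the intersection of line BN and line YQ ⇒ P = (3, -2)
P = B + t·(N−B) with t = 2, so BP:PN = t:(1−t) = 2:-1

BP:PN = -2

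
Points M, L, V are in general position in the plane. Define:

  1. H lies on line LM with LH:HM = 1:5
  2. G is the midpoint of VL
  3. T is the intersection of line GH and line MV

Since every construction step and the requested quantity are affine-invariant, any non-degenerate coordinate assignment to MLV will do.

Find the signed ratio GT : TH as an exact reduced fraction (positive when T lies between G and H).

Assign M = (0, 0), L = (1, 0), V = (0, 1) — the answer is frame-independent, so this choice is without loss of generality.
1. H lies on line LM with LH:HM = 1:5 ⇒ H = (5/6, 0)
2. G is the midpoint of VL ⇒ G = (1/2, 1/2)
3. T is the intersection of line GH and line MV ⇒ T = (0, 5/4)
T = G + t·(H−G) with t = -3/2, so GT:TH = t:(1−t) = -3/2:5/2

GT:TH = -3/5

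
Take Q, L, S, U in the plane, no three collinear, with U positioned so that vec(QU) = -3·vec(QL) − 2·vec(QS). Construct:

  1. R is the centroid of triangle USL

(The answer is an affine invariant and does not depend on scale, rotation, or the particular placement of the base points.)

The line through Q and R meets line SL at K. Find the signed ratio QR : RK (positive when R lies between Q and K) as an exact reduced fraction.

QR:RK = -1/2

Choose coordinates Q = (0, 0), L = (1, 0), S = (0, 1), U = (-3, -2).
1. R is the centroid of triangle USL ⇒ R = (-2/3, -1/3)
line QR meets SL at K = (2/3, 1/3)
R = Q + t·(K−Q) with t = -1, so QR:RK = -1:2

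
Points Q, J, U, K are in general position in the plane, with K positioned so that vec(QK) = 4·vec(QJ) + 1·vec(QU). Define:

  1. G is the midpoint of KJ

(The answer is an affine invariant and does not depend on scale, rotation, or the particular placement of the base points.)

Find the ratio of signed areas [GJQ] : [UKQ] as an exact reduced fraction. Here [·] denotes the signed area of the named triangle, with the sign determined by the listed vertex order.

Work in coordinates with Q = (0, 0), J = (1, 0), U = (0, 1), K = (4, 1).
1. G is the midpoint of KJ ⇒ G = (5/2, 1/2)
2·[GJQ] = -1/2, 2·[UKQ] = -4
[GJQ]:[UKQ] = -1/2:-4 = 1/8

[GJQ]:[UKQ] = 1/8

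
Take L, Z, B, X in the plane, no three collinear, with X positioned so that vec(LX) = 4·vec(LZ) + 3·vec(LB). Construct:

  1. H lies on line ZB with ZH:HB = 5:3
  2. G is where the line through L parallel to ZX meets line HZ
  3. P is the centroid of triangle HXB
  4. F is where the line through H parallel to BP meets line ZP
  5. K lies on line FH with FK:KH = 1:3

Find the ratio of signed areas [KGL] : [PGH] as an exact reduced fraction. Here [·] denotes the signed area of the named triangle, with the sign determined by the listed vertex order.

[KGL]:[PGH] = -23/64

Set L = (0, 0), Z = (1, 0), B = (0, 1), X = (4, 3); any affine frame gives the same invariant.
1. H lies on line ZB with ZH:HB = 5:3 ⇒ H = (3/8, 5/8)
2. G is where the line through L parallel to ZX meets line HZ ⇒ G = (1/2, 1/2)
3. P is the centroid of triangle HXB ⇒ P = (35/24, 37/24)
4. F is where the line through H parallel to BP meets line ZP ⇒ F = (247/192, 185/192)
5. K lies on line FH with FK:KH = 1:3 ⇒ K = (271/256, 225/256)
2·[KGL] = 23/256, 2·[PGH] = -1/4
[KGL]:[PGH] = 23/256:-1/4 = -23/64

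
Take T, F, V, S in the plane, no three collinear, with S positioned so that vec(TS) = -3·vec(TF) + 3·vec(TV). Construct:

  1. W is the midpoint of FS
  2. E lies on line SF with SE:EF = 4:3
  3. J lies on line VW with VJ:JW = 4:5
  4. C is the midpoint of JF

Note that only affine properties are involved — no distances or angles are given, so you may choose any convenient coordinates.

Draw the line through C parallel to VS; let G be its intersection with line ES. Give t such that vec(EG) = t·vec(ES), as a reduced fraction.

Work in coordinates with T = (0, 0), F = (1, 0), V = (0, 1), S = (-3, 3).
1. W is the midpoint of FS ⇒ W = (-1, 3/2)
2. E lies on line SF with SE:EF = 4:3 ⇒ E = (-5/7, 9/7)
3. J lies on line VW with VJ:JW = 4:5 ⇒ J = (-4/9, 11/9)
4. C is the midpoint of JF ⇒ C = (5/18, 11/18)
through C parallel to VS: direction (-3, 2); meets ES at G = (-5/9, 7/6)
G = E + t·(S−E) with t = -5/72

t = -5/72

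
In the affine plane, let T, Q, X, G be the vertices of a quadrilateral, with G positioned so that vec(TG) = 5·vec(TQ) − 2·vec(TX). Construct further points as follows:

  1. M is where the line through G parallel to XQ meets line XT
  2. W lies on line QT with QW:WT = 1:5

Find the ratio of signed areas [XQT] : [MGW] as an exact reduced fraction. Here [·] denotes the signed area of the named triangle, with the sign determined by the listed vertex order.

[XQT]:[MGW] = 6/65

Set T = (0, 0), Q = (1, 0), X = (0, 1), G = (5, -2); any affine frame gives the same invariant.
1. M is where the line through G parallel to XQ meets line XT ⇒ M = (0, 3)
2. W lies on line QT with QW:WT = 1:5 ⇒ W = (5/6, 0)
2·[XQT] = -1, 2·[MGW] = -65/6
[XQT]:[MGW] = -1:-65/6 = 6/65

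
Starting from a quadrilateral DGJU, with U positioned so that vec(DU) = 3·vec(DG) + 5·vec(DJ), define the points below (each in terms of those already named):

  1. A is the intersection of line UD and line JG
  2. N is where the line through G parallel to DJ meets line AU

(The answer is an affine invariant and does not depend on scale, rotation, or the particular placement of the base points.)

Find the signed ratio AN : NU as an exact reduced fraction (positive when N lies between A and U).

Work in coordinates with D = (0, 0), G = (1, 0), J = (0, 1), U = (3, 5).
1. A is the intersection of line UD and line JG ⇒ A = (3/8, 5/8)
2. N is where the line through G parallel to DJ meets line AU ⇒ N = (1, 5/3)
N = A + t·(U−A) with t = 5/21, so AN:NU = t:(1−t) = 5/21:16/21

AN:NU = 5/16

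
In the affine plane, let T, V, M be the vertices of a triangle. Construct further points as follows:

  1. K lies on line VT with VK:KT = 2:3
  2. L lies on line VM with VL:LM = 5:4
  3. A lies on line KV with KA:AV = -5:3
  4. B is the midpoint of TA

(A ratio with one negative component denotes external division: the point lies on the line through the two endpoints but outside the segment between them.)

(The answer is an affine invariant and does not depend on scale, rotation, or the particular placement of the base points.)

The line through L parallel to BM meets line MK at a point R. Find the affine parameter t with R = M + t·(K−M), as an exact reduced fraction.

Assign T = (0, 0), V = (1, 0), M = (0, 1) — the answer is frame-independent, so this choice is without loss of generality.
1. K lies on line VT with VK:KT = 2:3 ⇒ K = (3/5, 0)
2. L lies on line VM with VL:LM = 5:4 ⇒ L = (4/9, 5/9)
3. A lies on line KV with KA:AV = -5:3 ⇒ A = (8/5, 0)
4. B is the midpoint of TA ⇒ B = (4/5, 0)
through L parallel to BM: direction (-4/5, 1); meets MK at R = (-4/15, 13/9)
R = M + t·(K−M) with t = -4/9

t = -4/9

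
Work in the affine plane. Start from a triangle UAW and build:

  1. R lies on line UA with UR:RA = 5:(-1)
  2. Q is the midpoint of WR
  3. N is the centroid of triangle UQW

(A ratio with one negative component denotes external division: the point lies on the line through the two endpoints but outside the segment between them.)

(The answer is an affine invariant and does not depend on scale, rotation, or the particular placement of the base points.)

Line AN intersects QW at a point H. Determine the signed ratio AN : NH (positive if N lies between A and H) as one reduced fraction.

Work in coordinates with U = (0, 0), A = (1, 0), W = (0, 1).
1. R lies on line UA with UR:RA = 5:(-1) ⇒ R = (5/4, 0)
2. Q is the midpoint of WR ⇒ Q = (5/8, 1/2)
3. N is the centroid of triangle UQW ⇒ N = (5/24, 1/2)
line AN meets QW at H = (35/16, -3/4)
N = A + t·(H−A) with t = -2/3, so AN:NH = -2/3:5/3

AN:NH = -2/5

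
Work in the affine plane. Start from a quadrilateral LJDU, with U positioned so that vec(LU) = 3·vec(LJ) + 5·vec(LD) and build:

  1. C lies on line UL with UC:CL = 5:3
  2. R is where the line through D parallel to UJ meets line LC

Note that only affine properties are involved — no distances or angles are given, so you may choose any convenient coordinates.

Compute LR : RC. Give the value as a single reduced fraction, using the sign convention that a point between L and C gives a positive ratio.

LR:RC = -16/31

Work in coordinates with L = (0, 0), J = (1, 0), D = (0, 1), U = (3, 5).
1. C lies on line UL with UC:CL = 5:3 ⇒ C = (9/8, 15/8)
2. R is where the line through D parallel to UJ meets line LC ⇒ R = (-6/5, -2)
R = L + t·(C−L) with t = -16/15, so LR:RC = t:(1−t) = -16/15:31/15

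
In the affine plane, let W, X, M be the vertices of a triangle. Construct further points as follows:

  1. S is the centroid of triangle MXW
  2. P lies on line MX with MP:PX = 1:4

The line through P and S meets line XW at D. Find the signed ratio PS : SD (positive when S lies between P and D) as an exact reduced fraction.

Work in coordinates with W = (0, 0), X = (1, 0), M = (0, 1).
1. S is the centroid of triangle MXW ⇒ S = (1/3, 1/3)
2. P lies on line MX with MP:PX = 1:4 ⇒ P = (1/5, 4/5)
line PS meets XW at D = (3/7, 0)
S = P + t·(D−P) with t = 7/12, so PS:SD = 7/12:5/12

PS:SD = 7/5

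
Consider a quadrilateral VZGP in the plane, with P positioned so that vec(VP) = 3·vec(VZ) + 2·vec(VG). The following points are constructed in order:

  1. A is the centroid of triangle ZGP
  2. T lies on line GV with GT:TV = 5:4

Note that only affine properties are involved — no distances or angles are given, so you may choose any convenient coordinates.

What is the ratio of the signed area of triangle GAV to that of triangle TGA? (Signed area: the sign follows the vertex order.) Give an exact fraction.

[GAV]:[TGA] = 9/5

Set V = (0, 0), Z = (1, 0), G = (0, 1), P = (3, 2); any affine frame gives the same invariant.
1. A is the centroid of triangle ZGP ⇒ A = (4/3, 1)
2. T lies on line GV with GT:TV = 5:4 ⇒ T = (0, 4/9)
2·[GAV] = -4/3, 2·[TGA] = -20/27
[GAV]:[TGA] = -4/3:-20/27 = 9/5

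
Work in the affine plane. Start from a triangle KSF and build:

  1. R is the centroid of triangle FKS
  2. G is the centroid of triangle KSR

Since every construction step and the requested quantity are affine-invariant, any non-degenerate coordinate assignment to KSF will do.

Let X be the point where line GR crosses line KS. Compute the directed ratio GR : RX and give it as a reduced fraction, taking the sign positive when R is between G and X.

Work in coordinates with K = (0, 0), S = (1, 0), F = (0, 1).
1. R is the centroid of triangle FKS ⇒ R = (1/3, 1/3)
2. G is the centroid of triangle KSR ⇒ G = (4/9, 1/9)
line GR meets KS at X = (1/2, 0)
R = G + t·(X−G) with t = -2, so GR:RX = -2:3

GR:RX = -2/3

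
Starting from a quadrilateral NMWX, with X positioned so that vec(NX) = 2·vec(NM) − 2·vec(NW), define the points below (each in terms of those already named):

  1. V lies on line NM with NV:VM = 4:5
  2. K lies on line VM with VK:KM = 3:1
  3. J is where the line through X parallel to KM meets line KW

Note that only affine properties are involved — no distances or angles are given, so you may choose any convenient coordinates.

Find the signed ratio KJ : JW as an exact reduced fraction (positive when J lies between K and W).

Assign N = (0, 0), M = (1, 0), W = (0, 1), X = (2, -2) — the answer is frame-independent, so this choice is without loss of generality.
1. V lies on line NM with NV:VM = 4:5 ⇒ V = (4/9, 0)
2. K lies on line VM with VK:KM = 3:1 ⇒ K = (31/36, 0)
3. J is where the line through X parallel to KM meets line KW ⇒ J = (31/12, -2)
J = K + t·(W−K) with t = -2, so KJ:JW = t:(1−t) = -2:3

KJ:JW = -2/3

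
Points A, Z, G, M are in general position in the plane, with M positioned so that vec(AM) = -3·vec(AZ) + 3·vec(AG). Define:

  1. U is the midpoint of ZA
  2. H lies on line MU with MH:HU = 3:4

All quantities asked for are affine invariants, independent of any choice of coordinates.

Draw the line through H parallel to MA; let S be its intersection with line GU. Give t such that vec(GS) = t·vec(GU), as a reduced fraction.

Choose coordinates A = (0, 0), Z = (1, 0), G = (0, 1), M = (-3, 3).
1. U is the midpoint of ZA ⇒ U = (1/2, 0)
2. H lies on line MU with MH:HU = 3:4 ⇒ H = (-3/2, 12/7)
through H parallel to MA: direction (3, -3); meets GU at S = (11/14, -4/7)
S = G + t·(U−G) with t = 11/7

t = 11/7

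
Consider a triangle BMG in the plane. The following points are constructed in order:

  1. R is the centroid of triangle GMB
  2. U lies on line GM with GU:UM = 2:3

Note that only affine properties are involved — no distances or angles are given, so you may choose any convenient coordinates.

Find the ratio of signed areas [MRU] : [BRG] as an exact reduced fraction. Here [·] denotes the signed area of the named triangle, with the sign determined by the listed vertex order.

Choose coordinates B = (0, 0), M = (1, 0), G = (0, 1).
1. R is the centroid of triangle GMB ⇒ R = (1/3, 1/3)
2. U lies on line GM with GU:UM = 2:3 ⇒ U = (2/5, 3/5)
2·[MRU] = -1/5, 2·[BRG] = 1/3
[MRU]:[BRG] = -1/5:1/3 = -3/5

[MRU]:[BRG] = -3/5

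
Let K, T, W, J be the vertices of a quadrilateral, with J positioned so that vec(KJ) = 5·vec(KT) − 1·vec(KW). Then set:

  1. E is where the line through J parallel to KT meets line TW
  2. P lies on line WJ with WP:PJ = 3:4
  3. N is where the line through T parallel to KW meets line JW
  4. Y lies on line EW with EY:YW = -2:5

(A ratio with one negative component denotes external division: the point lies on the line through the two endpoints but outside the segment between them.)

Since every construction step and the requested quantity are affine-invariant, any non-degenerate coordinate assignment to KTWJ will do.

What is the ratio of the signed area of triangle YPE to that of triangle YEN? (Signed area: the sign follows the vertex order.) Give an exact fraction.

[YPE]:[YEN] = -15/7

Work in coordinates with K = (0, 0), T = (1, 0), W = (0, 1), J = (5, -1).
1. E is where the line through J parallel to KT meets line TW ⇒ E = (2, -1)
2. P lies on line WJ with WP:PJ = 3:4 ⇒ P = (15/7, 1/7)
3. N is where the line through T parallel to KW meets line JW ⇒ N = (1, 3/5)
4. Y lies on line EW with EY:YW = -2:5 ⇒ Y = (10/3, -7/3)
2·[YPE] = 12/7, 2·[YEN] = -4/5
[YPE]:[YEN] = 12/7:-4/5 = -15/7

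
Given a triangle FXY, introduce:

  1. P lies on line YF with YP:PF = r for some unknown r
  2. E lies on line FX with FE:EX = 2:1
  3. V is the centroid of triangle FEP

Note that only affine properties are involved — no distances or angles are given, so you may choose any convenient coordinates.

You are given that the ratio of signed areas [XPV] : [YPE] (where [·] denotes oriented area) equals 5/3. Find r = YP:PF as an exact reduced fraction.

r = 2/5

Choose coordinates F = (0, 0), X = (1, 0), Y = (0, 1).
1. With YP:PF = r, write λ = r/(r+1) so P = Y + λ·(F−Y); P is affine-linear in λ
2. E lies on line FX with FE:EX = 2:1 ⇒ E = (2/3, 0)
3. V is the centroid of triangle FEP ⇒ V is an affine combination of earlier points and hence also affine-linear in λ
Every point depending on P is an affine combination of P and λ-independent points, so each such coordinate is linear in λ; the λ² term in each signed area is a multiple of (F−Y)×(F−Y) = 0, so 2·[XPV] and 2·[YPE] are each linear in λ. Evaluating at λ=0 and λ=1:
  2·[XPV] = -4/9·λ + 4/9,   2·[YPE] = 2/3·λ
So [XPV]:[YPE] = (-4/9·λ + 4/9) / (2/3·λ). Setting this equal to 5/3:
  -4/9·λ + 4/9 = 5/3·(2/3·λ)  ⇒  λ = 2/7
Then r = λ/(1−λ) = (2/7)/(5/7) = 2/5. Check: with r = 2/5, P = (0, 5/7) and [XPV]:[YPE] = 5/3 as required.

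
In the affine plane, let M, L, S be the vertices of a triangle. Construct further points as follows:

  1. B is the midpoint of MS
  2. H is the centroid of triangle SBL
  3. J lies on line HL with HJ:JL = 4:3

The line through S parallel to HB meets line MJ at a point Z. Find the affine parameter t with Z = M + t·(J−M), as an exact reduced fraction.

t = 14/3

Work in coordinates with M = (0, 0), L = (1, 0), S = (0, 1).
1. B is the midpoint of MS ⇒ B = (0, 1/2)
2. H is the centroid of triangle SBL ⇒ H = (1/3, 1/2)
3. J lies on line HL with HJ:JL = 4:3 ⇒ J = (5/7, 3/14)
through S parallel to HB: direction (-1/3, 0); meets MJ at Z = (10/3, 1)
Z = M + t·(J−M) with t = 14/3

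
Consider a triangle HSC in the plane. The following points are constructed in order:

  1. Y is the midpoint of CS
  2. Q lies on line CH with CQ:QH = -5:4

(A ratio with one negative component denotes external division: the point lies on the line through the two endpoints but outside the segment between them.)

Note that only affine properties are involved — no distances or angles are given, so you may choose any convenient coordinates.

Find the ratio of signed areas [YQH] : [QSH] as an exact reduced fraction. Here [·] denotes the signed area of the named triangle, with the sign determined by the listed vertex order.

[YQH]:[QSH] = -1/2

Assign H = (0, 0), S = (1, 0), C = (0, 1) — the answer is frame-independent, so this choice is without loss of generality.
1. Y is the midpoint of CS ⇒ Y = (1/2, 1/2)
2. Q lies on line CH with CQ:QH = -5:4 ⇒ Q = (0, -4)
2·[YQH] = -2, 2·[QSH] = 4
[YQH]:[QSH] = -2:4 = -1/2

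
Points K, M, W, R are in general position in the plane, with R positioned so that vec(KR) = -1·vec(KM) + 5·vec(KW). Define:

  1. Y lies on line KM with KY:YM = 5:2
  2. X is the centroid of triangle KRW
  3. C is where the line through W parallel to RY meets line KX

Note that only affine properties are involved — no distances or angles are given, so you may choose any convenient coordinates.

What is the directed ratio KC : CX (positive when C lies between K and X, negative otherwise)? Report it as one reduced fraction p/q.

KC:CX = 36

Choose coordinates K = (0, 0), M = (1, 0), W = (0, 1), R = (-1, 5).
1. Y lies on line KM with KY:YM = 5:2 ⇒ Y = (5/7, 0)
2. X is the centroid of triangle KRW ⇒ X = (-1/3, 2)
3. C is where the line through W parallel to RY meets line KX ⇒ C = (-12/37, 72/37)
C = K + t·(X−K) with t = 36/37, so KC:CX = t:(1−t) = 36/37:1/37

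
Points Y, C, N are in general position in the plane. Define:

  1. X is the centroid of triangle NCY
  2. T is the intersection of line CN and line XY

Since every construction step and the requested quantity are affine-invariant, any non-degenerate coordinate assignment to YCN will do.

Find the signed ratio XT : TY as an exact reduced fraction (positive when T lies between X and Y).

XT:TY = -1/3

Set Y = (0, 0), C = (1, 0), N = (0, 1); any affine frame gives the same invariant.
1. X is the centroid of triangle NCY ⇒ X = (1/3, 1/3)
2. T is the intersection of line CN and line XY ⇒ T = (1/2, 1/2)
T = X + t·(Y−X) with t = -1/2, so XT:TY = t:(1−t) = -1/2:3/2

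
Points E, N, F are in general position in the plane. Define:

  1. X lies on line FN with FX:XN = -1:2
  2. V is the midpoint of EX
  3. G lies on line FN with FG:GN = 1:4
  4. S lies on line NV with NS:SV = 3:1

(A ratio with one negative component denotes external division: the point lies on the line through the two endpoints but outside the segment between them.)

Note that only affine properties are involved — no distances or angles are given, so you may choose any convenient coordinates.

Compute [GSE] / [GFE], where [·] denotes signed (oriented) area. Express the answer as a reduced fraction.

[GSE]:[GFE] = 5/4

Assign E = (0, 0), N = (1, 0), F = (0, 1) — the answer is frame-independent, so this choice is without loss of generality.
1. X lies on line FN with FX:XN = -1:2 ⇒ X = (-1, 2)
2. V is the midpoint of EX ⇒ V = (-1/2, 1)
3. G lies on line FN with FG:GN = 1:4 ⇒ G = (1/5, 4/5)
4. S lies on line NV with NS:SV = 3:1 ⇒ S = (-1/8, 3/4)
2·[GSE] = 1/4, 2·[GFE] = 1/5
[GSE]:[GFE] = 1/4:1/5 = 5/4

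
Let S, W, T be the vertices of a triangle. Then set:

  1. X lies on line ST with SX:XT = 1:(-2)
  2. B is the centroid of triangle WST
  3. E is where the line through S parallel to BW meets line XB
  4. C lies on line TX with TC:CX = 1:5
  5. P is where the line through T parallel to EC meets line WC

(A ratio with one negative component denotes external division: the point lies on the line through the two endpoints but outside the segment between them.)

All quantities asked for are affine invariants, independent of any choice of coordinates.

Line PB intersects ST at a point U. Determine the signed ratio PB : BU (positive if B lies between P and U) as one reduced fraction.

PB:BU = -11/17

Work in coordinates with S = (0, 0), W = (1, 0), T = (0, 1).
1. X lies on line ST with SX:XT = 1:(-2) ⇒ X = (0, -1)
2. B is the centroid of triangle WST ⇒ B = (1/3, 1/3)
3. E is where the line through S parallel to BW meets line XB ⇒ E = (2/9, -1/9)
4. C lies on line TX with TC:CX = 1:5 ⇒ C = (0, 2/3)
5. P is where the line through T parallel to EC meets line WC ⇒ P = (2/17, 10/17)
line PB meets ST at U = (0, 8/11)
B = P + t·(U−P) with t = -11/6, so PB:BU = -11/6:17/6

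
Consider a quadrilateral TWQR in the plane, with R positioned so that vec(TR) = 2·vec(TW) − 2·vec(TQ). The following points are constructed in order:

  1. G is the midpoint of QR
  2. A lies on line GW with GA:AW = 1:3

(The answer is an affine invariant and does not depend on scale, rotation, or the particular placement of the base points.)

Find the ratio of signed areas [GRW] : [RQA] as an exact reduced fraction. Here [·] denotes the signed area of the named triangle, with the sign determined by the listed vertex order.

Work in coordinates with T = (0, 0), W = (1, 0), Q = (0, 1), R = (2, -2).
1. G is the midpoint of QR ⇒ G = (1, -1/2)
2. A lies on line GW with GA:AW = 1:3 ⇒ A = (1, -3/8)
2·[GRW] = 1/2, 2·[RQA] = -1/4
[GRW]:[RQA] = 1/2:-1/4 = -2

[GRW]:[RQA] = -2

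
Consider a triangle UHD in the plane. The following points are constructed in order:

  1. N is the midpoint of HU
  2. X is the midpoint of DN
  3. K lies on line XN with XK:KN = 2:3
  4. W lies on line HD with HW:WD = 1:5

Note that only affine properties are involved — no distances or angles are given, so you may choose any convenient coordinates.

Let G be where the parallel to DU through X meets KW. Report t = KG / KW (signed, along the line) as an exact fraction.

t = -6/29

Choose coordinates U = (0, 0), H = (1, 0), D = (0, 1).
1. N is the midpoint of HU ⇒ N = (1/2, 0)
2. X is the midpoint of DN ⇒ X = (1/4, 1/2)
3. K lies on line XN with XK:KN = 2:3 ⇒ K = (7/20, 3/10)
4. W lies on line HD with HW:WD = 1:5 ⇒ W = (5/6, 1/6)
through X parallel to DU: direction (0, -1); meets KW at G = (1/4, 19/58)
G = K + t·(W−K) with t = -6/29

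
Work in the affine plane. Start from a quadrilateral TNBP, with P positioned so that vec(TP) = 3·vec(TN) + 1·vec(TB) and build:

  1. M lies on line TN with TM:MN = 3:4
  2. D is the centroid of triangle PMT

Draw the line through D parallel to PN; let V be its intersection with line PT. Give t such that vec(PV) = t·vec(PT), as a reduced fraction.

Work in coordinates with T = (0, 0), N = (1, 0), B = (0, 1), P = (3, 1).
1. M lies on line TN with TM:MN = 3:4 ⇒ M = (3/7, 0)
2. D is the centroid of triangle PMT ⇒ D = (8/7, 1/3)
through D parallel to PN: direction (-2, -1); meets PT at V = (10/7, 10/21)
V = P + t·(T−P) with t = 11/21

t = 11/21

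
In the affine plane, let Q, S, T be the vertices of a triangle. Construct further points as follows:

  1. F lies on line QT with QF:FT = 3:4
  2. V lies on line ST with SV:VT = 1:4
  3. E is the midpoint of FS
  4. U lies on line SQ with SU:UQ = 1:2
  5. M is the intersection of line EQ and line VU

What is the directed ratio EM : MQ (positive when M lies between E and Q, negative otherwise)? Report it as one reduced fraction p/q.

EM:MQ = -13/28

Assign Q = (0, 0), S = (1, 0), T = (0, 1) — the answer is frame-independent, so this choice is without loss of generality.
1. F lies on line QT with QF:FT = 3:4 ⇒ F = (0, 3/7)
2. V lies on line ST with SV:VT = 1:4 ⇒ V = (4/5, 1/5)
3. E is the midpoint of FS ⇒ E = (1/2, 3/14)
4. U lies on line SQ with SU:UQ = 1:2 ⇒ U = (2/3, 0)
5. M is the intersection of line EQ and line VU ⇒ M = (14/15, 2/5)
M = E + t·(Q−E) with t = -13/15, so EM:MQ = t:(1−t) = -13/15:28/15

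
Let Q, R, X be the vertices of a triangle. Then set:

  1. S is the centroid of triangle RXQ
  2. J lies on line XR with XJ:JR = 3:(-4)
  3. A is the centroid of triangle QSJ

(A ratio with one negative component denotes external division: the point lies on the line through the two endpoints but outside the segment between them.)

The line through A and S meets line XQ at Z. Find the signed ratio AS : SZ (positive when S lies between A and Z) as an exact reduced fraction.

Choose coordinates Q = (0, 0), R = (1, 0), X = (0, 1).
1. S is the centroid of triangle RXQ ⇒ S = (1/3, 1/3)
2. J lies on line XR with XJ:JR = 3:(-4) ⇒ J = (-3, 4)
3. A is the centroid of triangle QSJ ⇒ A = (-8/9, 13/9)
line AS meets XQ at Z = (0, 7/11)
S = A + t·(Z−A) with t = 11/8, so AS:SZ = 11/8:-3/8

AS:SZ = -11/3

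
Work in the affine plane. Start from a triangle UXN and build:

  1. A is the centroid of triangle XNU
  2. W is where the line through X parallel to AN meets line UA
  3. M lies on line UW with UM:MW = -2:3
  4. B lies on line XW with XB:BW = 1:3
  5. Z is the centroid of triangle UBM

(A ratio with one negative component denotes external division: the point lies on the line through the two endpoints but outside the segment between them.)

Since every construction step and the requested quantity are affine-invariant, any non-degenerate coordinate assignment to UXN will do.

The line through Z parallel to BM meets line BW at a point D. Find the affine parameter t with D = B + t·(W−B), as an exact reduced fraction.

Choose coordinates U = (0, 0), X = (1, 0), N = (0, 1).
1. A is the centroid of triangle XNU ⇒ A = (1/3, 1/3)
2. W is where the line through X parallel to AN meets line UA ⇒ W = (2/3, 2/3)
3. M lies on line UW with UM:MW = -2:3 ⇒ M = (-4/3, -4/3)
4. B lies on line XW with XB:BW = 1:3 ⇒ B = (11/12, 1/6)
5. Z is the centroid of triangle UBM ⇒ Z = (-5/36, -7/18)
through Z parallel to BM: direction (-9/4, -3/2); meets BW at D = (31/36, 5/18)
D = B + t·(W−B) with t = 2/9

t = 2/9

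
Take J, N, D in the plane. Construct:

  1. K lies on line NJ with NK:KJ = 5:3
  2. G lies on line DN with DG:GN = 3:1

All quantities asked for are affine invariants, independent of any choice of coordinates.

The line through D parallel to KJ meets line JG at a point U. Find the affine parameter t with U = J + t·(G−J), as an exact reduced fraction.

Choose coordinates J = (0, 0), N = (1, 0), D = (0, 1).
1. K lies on line NJ with NK:KJ = 5:3 ⇒ K = (3/8, 0)
2. G lies on line DN with DG:GN = 3:1 ⇒ G = (3/4, 1/4)
through D parallel to KJ: direction (-3/8, 0); meets JG at U = (3, 1)
U = J + t·(G−J) with t = 4

t = 4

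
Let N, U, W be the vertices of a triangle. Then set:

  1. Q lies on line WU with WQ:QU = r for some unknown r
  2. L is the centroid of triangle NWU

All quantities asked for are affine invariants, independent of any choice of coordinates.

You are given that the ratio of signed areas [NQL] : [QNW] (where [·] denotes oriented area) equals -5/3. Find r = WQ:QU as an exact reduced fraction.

Choose coordinates N = (0, 0), U = (1, 0), W = (0, 1).
1. With WQ:QU = r, write λ = r/(r+1) so Q = W + λ·(U−W); Q is affine-linear in λ
2. L is the centroid of triangle NWU ⇒ L = (1/3, 1/3)
Every point depending on Q is an affine combination of Q and λ-independent points, so each such coordinate is linear in λ; the λ² term in each signed area is a multiple of (U−W)×(U−W) = 0, so 2·[NQL] and 2·[QNW] are each linear in λ. Evaluating at λ=0 and λ=1:
  2·[NQL] = 2/3·λ − 1/3,   2·[QNW] = −λ
So [NQL]:[QNW] = (2/3·λ − 1/3) / (−λ). Setting this equal to -5/3:
  2/3·λ − 1/3 = -5/3·(−λ)  ⇒  λ = -1/3
Then r = λ/(1−λ) = (-1/3)/(4/3) = -1/4. Check: with r = -1/4, Q = (-1/3, 4/3) and [NQL]:[QNW] = -5/3 as required.

r = -1/4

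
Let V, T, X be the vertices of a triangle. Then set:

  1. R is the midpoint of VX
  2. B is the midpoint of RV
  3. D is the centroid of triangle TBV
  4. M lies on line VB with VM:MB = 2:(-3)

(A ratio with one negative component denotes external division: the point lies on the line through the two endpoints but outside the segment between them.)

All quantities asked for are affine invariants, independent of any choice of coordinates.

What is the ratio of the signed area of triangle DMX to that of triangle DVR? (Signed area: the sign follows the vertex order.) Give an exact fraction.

Set V = (0, 0), T = (1, 0), X = (0, 1); any affine frame gives the same invariant.
1. R is the midpoint of VX ⇒ R = (0, 1/2)
2. B is the midpoint of RV ⇒ B = (0, 1/4)
3. D is the centroid of triangle TBV ⇒ D = (1/3, 1/12)
4. M lies on line VB with VM:MB = 2:(-3) ⇒ M = (0, -1/2)
2·[DMX] = -1/2, 2·[DVR] = -1/6
[DMX]:[DVR] = -1/2:-1/6 = 3

[DMX]:[DVR] = 3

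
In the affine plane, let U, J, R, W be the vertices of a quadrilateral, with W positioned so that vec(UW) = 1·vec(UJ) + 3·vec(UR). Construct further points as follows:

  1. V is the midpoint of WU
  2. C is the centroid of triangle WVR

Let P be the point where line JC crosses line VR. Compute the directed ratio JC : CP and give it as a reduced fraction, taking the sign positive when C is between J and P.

Set U = (0, 0), J = (1, 0), R = (0, 1), W = (1, 3); any affine frame gives the same invariant.
1. V is the midpoint of WU ⇒ V = (1/2, 3/2)
2. C is the centroid of triangle WVR ⇒ C = (1/2, 11/6)
line JC meets VR at P = (4/7, 11/7)
C = J + t·(P−J) with t = 7/6, so JC:CP = 7/6:-1/6

JC:CP = -7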